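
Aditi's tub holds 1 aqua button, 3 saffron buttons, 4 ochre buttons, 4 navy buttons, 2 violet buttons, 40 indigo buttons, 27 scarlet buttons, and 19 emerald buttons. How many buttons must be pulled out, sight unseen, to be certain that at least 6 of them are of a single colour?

Put each drawn button into a box by colour. The largest draw with every box below 6 takes min(count, 5) from each colour; colours with fewer than 5 contribute all they have.
Σ min(cᵢ, 5) = 1 + 3 + 4 + 4 + 2 + 5 + 5 + 5 = 29.
Draw number 29 + 1 = 30 must push one box to 6.

30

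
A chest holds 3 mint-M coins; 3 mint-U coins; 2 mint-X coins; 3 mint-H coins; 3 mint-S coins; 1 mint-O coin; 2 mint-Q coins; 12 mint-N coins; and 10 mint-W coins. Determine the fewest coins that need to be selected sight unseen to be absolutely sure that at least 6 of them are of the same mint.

An adversary could hand out at most 5 coins per mint (7 mints run out sooner): 3 + 3 + 2 + 3 + 3 + 1 + 2 + 5 + 5 = 27 coins and still no mint has 6.
One more coin lands in a mint already at 5, so 28 draws are enough and 27 are not.

28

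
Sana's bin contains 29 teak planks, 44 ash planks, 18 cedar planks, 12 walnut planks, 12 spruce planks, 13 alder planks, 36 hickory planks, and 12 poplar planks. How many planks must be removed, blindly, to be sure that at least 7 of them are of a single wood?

By pigeonhole, the 8 woods are the holes; the planks drawn are the pigeons.
To avoid 7 of any one wood, the worst case takes at most 6 of each wood.
That gives 6 + 6 + 6 + 6 + 6 + 6 + 6 + 6 = 48 planks with no wood reaching 7.
The next plank forces some wood to 7, so 48 + 1 = 49.

49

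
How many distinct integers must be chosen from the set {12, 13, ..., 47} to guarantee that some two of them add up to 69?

24

A set avoiding the sum 69 can contain at most one of each pair {x, 69−x}, plus the 10 elements whose complement lies outside the range.
The integers 12, …, 34 (23 of them) are such a set: any two sum to at least 12+13 = 25 and at most 33+34 = 67 < 69.
Any 24th integer completes one of the 13 pairs, so 24 choices force a sum of 69.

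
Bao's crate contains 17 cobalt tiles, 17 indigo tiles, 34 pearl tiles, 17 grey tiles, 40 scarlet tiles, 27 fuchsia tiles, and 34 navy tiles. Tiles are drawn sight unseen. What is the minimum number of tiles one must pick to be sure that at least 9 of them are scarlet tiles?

In the worst case for collecting scarlet tiles, every non-scarlet tile comes out first.
There are 17 + 17 + 34 + 17 + 27 + 34 = 146 non-scarlet tiles altogether.
After those, each further tile must be scarlet, so 146 + 9 = 155 draws guarantee 9 scarlet tiles.

155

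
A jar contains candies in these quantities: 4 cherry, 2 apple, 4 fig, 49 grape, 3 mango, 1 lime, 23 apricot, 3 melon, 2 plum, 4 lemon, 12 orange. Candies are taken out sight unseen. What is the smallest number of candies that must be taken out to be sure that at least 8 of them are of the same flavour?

45

An adversary could hand out at most 7 candies per flavour (8 flavours run out sooner): 4 + 2 + 4 + 7 + 3 + 1 + 7 + 3 + 2 + 4 + 7 = 44 candies and still no flavour has 8.
One more candy lands in a flavour already at 7, so 45 draws are enough and 44 are not.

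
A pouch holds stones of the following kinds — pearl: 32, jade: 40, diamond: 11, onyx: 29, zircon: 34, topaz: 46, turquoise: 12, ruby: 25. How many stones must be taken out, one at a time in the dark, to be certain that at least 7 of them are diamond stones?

In the worst case for collecting diamond stones, every non-diamond stone comes out first.
There are 32 + 40 + 29 + 34 + 46 + 12 + 25 = 218 non-diamond stones altogether.
After those, each further stone must be diamond, so 218 + 7 = 225 draws guarantee 7 diamond stones.

225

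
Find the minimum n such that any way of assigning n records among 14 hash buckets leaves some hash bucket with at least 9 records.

With 112 records one could put exactly 8 in each of the 14 hash buckets, and no hash bucket would reach 9.
Pigeonhole: one more record must land in a hash bucket that already has 8, giving it 9.
So 14 × 8 + 1 = 113 records are required.

113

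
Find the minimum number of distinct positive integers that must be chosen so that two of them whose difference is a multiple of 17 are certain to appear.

Integers whose pairwise differences are multiples of 17 are exactly those sharing a remainder mod 17. The 17 residue classes mod 17 are the pigeonholes.
With 17 integers one could put 1 in each residue class and have no class reach 2.
The 18th integer pushes some class to 2, so 17·1 + 1 = 18.

18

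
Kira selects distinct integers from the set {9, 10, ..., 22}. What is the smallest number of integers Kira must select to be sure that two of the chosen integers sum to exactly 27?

10

A set avoiding the sum 27 can contain at most one of each pair {x, 27−x}, plus the 4 elements whose complement lies outside the range.
The integers 14, …, 22 (9 of them) are such a set: any two sum to at least 14+15 = 29 > 27.
Any 10th integer completes one of the 5 pairs, so 10 choices force a sum of 27.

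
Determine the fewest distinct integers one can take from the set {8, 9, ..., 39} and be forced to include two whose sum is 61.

24

A set avoiding the sum 61 can contain at most one of each pair {x, 61−x}, plus the 14 elements whose complement lies outside the range.
The integers 8, …, 30 (23 of them) are such a set: any two sum to at least 8+9 = 17 and at most 29+30 = 59 < 61.
By the pigeonhole principle, any 24th integer completes one of the 9 pairs, so 24 choices force a sum of 61.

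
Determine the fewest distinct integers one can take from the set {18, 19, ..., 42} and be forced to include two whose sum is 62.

15

Group the elements by complementary pair {x, 62−x}: {20,42}, {21,41}, {22,40}, …, giving 11 two-element pairs; the single value 31 (it cannot pair with itself since the integers are distinct); and 2 integers whose partner 62−x falls outside [18,42].
Treating each of those 14 groups as a pigeonhole, one can pick one integer per group — 14 integers — with no two summing to 62.
The 15th integer lands in an occupied pair, forcing a sum of 62.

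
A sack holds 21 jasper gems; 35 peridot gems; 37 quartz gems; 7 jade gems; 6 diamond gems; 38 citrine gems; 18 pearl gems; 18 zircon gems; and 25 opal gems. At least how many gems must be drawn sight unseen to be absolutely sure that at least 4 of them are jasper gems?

In the worst case for collecting jasper gems, every non-jasper gem comes out first.
There are 35 + 37 + 7 + 6 + 38 + 18 + 18 + 25 = 184 non-jasper gems altogether.
After those, each further gem must be jasper, so 184 + 4 = 188 draws guarantee 4 jasper gems.

188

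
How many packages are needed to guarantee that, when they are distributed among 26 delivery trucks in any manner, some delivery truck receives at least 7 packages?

157

With 156 packages one could put exactly 6 in each of the 26 delivery trucks, and no delivery truck would reach 7.
Pigeonhole: one more package must land in a delivery truck that already has 6, giving it 7.
So 26 × 6 + 1 = 157 packages are required.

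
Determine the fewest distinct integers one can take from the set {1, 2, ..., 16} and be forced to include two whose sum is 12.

12

Group the elements by complementary pair {x, 12−x}: {1,11}, {2,10}, {3,9}, …, giving 5 two-element pairs, the single value 6 (it cannot pair with itself since the integers are distinct), and 5 integers whose partner 12−x falls outside [1,16].
Treating each of those 11 groups as a pigeonhole, one can pick one integer per group — 11 integers — with no two summing to 12.
The 12th integer lands in an occupied pair, forcing a sum of 12.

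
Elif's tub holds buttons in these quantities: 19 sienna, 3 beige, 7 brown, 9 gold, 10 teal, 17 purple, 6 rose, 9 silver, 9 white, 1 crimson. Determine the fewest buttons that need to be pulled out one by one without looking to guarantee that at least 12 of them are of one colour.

By the pigeonhole principle, the 10 colours are the holes; the buttons drawn are the pigeons.
To avoid 12 of any one colour, the worst case takes at most 11 of each colour, or every button of a colour that has fewer than 11.
That gives 11 + 3 + 7 + 9 + 10 + 11 + 6 + 9 + 9 + 1 = 76 buttons with no colour reaching 12.
The next button forces some colour to 12, so 76 + 1 = 77.

77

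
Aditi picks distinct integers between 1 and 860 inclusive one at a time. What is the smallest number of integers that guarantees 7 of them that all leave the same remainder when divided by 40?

241

Pigeonhole: the 40 residue classes mod 40 are the pigeonholes.
With 240 integers one could put 6 in each residue class and have no class reach 7.
The 241st integer pushes some class to 7, so 40·6 + 1 = 241.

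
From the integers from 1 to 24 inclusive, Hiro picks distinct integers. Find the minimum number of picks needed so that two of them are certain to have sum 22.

15

A set avoiding the sum 22 can contain at most one of each pair {x, 22−x}, plus the 4 elements whose complement lies outside the range or equal to its own complement.
The integers 11, …, 24 (14 of them) are such a set: any two sum to at least 11+12 = 23 > 22.
Pigeonhole: any 15th integer completes one of the 10 pairs, so 15 choices force a sum of 22.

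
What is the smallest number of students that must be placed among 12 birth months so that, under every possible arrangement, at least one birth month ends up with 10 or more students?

With 108 students one could put exactly 9 in each of the 12 birth months, and no birth month would reach 10.
Pigeonhole: one more student must land in a birth month that already has 9, giving it 10.
So 12 × 9 + 1 = 109 students are required.

109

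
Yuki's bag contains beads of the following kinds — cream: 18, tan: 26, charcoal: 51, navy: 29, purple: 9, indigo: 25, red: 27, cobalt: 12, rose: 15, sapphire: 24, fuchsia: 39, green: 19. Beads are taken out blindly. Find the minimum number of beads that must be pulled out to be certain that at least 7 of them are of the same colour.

73

By pigeonhole, put each drawn bead into a box by colour. The largest draw with every box below 7 takes min(count, 6) from each colour.
Σ min(cᵢ, 6) = 6 + 6 + 6 + 6 + 6 + 6 + 6 + 6 + 6 + 6 + 6 + 6 = 72.
Draw number 72 + 1 = 73 must push one box to 7.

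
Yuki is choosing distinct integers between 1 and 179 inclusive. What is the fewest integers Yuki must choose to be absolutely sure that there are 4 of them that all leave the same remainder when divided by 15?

By the pigeonhole principle, the 15 residue classes mod 15 are the pigeonholes.
With 45 integers one could put 3 in each residue class and have no class reach 4.
The 46th integer pushes some class to 4, so 15·3 + 1 = 46.

46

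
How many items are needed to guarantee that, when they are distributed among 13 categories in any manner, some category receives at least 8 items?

With 91 items one could put exactly 7 in each of the 13 categories, and no category would reach 8.
One more item must land in a category that already has 7, giving it 8.
So 13 × 7 + 1 = 92 items are required.

92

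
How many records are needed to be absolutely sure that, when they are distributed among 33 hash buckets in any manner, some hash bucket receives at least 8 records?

232

With 231 records one could put exactly 7 in each of the 33 hash buckets, and no hash bucket would reach 8.
By pigeonhole, one more record must land in a hash bucket that already has 7, giving it 8.
So 33 × 7 + 1 = 232 records are required.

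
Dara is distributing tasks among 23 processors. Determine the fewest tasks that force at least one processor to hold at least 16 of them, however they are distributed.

With 345 tasks one could put exactly 15 in each of the 23 processors, and no processor would reach 16.
By pigeonhole, one more task must land in a processor that already has 15, giving it 16.
So 23 × 15 + 1 = 346 tasks are required.

346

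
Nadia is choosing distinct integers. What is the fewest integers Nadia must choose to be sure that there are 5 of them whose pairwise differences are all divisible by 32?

Integers whose pairwise differences are multiples of 32 are exactly those sharing a remainder mod 32. The 32 residue classes mod 32 are the pigeonholes.
With 128 integers one could put 4 in each residue class and have no class reach 5.
The 129th integer pushes some class to 5, so 32·4 + 1 = 129.

129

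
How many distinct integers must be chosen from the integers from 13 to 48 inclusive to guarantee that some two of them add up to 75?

26

A set avoiding the sum 75 can contain at most one of each pair {x, 75−x}, plus the 14 elements whose complement lies outside the range.
The integers 13, …, 37 (25 of them) are such a set: any two sum to at least 13+14 = 27 and at most 36+37 = 73 < 75.
Any 26th integer completes one of the 11 pairs, so 26 choices force a sum of 75.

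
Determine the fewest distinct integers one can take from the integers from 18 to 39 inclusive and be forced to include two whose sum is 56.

A set avoiding the sum 56 can contain at most one of each pair {x, 56−x}, plus the 2 elements whose complement lies outside the range or equal to its own complement.
The integers 28, …, 39 (12 of them) are such a set: any two sum to at least 28+29 = 57 > 56.
By the pigeonhole principle, any 13th integer completes one of the 10 pairs, so 13 choices force a sum of 56.

13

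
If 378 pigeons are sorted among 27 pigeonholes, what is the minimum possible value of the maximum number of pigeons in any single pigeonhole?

The 27 pigeonholes are the holes and the 378 pigeons are the pigeons.
If every pigeonhole held at most 13 pigeons, the total would be at most 27 × 13 = 351, which is less than 378.
So some pigeonhole holds at least ⌈378/27⌉ = 14 pigeons.

14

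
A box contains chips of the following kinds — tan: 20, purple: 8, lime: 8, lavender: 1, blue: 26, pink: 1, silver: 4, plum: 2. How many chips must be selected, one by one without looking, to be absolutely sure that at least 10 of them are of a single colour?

43

An adversary could hand out at most 9 chips per colour (6 colours run out sooner): 9 + 8 + 8 + 1 + 9 + 1 + 4 + 2 = 42 chips and still no colour has 10.
One more chip lands in a colour already at 9, so 43 draws are enough and 42 are not.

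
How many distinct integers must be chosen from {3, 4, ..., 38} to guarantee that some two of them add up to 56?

Group the elements by complementary pair {x, 56−x}: {18,38}, {19,37}, {20,36}, …, giving 10 two-element pairs, the single value 28 (it cannot pair with itself since the integers are distinct), and 15 integers whose partner 56−x falls outside [3,38].
By the pigeonhole principle, treating each of those 26 groups as a pigeonhole, one can pick one integer per group — 26 integers — with no two summing to 56.
The 27th integer lands in an occupied pair, forcing a sum of 56.

27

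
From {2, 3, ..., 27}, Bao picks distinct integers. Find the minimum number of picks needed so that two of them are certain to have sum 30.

15

Group the elements by complementary pair {x, 30−x}: {3,27}, {4,26}, {5,25}, …, giving 12 two-element pairs, the single value 15 (it cannot pair with itself since the integers are distinct), and 1 integer whose partner 30−x falls outside [2,27].
Pigeonhole: treating each of those 14 groups as a pigeonhole, one can pick one integer per group — 14 integers — with no two summing to 30.
The 15th integer lands in an occupied pair, forcing a sum of 30.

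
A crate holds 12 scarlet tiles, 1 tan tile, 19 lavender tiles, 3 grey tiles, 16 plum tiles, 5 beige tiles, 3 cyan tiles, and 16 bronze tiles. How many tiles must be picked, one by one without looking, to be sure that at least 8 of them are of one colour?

An adversary could hand out at most 7 tiles per colour (4 colours run out sooner): 7 + 1 + 7 + 3 + 7 + 5 + 3 + 7 = 40 tiles and still no colour has 8.
By pigeonhole, one more tile lands in a colour already at 7, so 41 draws are enough and 40 are not.

41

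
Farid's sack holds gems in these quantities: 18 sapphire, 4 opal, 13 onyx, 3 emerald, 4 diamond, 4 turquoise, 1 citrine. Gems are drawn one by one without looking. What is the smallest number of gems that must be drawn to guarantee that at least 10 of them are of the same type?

35

Put each drawn gem into a box by type. The largest draw with every box below 10 takes min(count, 9) from each type; types with fewer than 9 contribute all they have.
Σ min(cᵢ, 9) = 9 + 4 + 9 + 3 + 4 + 4 + 1 = 34.
Draw number 34 + 1 = 35 must push one box to 10.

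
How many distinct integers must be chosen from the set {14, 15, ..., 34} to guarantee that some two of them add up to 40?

Two chosen integers sum to 40 exactly when both halves of some pair {x, 40−x} with 14 ≤ x ≤ 40−x ≤ 26 are chosen — 6 such pairs.
The remaining 9 elements (those with no distinct partner in range) can never complete a 40-sum, so the worst case takes all of them and one from each pair: 9 + 6 = 15.
Pigeonhole: the 16th integer has to be the second member of some pair, so 15 + 1 = 16.

16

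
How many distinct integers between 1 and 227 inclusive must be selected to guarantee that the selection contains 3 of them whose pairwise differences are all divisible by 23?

47

Integers whose pairwise differences are multiples of 23 are exactly those sharing a remainder mod 23. By the pigeonhole principle, the 23 residue classes mod 23 are the pigeonholes.
With 46 integers one could put 2 in each residue class and have no class reach 3.
The 47th integer pushes some class to 3, so 23·2 + 1 = 47.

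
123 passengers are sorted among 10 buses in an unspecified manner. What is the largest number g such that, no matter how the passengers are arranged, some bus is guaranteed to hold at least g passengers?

13

By the pigeonhole principle, the 10 buses are the holes and the 123 passengers are the pigeons.
If every bus held at most 12 passengers, the total would be at most 10 × 12 = 120, which is less than 123.
So some bus holds at least ⌈123/10⌉ = 13 passengers.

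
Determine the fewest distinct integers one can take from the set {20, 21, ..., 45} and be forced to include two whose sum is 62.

16

Group the elements by complementary pair {x, 62−x}: {20,42}, {21,41}, {22,40}, …, giving 11 two-element pairs, the single value 31 (it cannot pair with itself since the integers are distinct), and 3 integers whose partner 62−x falls outside [20,45].
By pigeonhole, treating each of those 15 groups as a pigeonhole, one can pick one integer per group — 15 integers — with no two summing to 62.
The 16th integer lands in an occupied pair, forcing a sum of 62.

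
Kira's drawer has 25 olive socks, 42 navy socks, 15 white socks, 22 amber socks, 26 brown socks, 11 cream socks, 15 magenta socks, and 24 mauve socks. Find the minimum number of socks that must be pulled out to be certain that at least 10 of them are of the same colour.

Pigeonhole: put each drawn sock into a box by colour. The largest draw with every box below 10 takes min(count, 9) from each colour.
Σ min(cᵢ, 9) = 9 + 9 + 9 + 9 + 9 + 9 + 9 + 9 = 72.
Draw number 72 + 1 = 73 must push one box to 10.

73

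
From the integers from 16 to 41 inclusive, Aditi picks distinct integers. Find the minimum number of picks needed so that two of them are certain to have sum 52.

Two chosen integers sum to 52 exactly when both halves of some pair {x, 52−x} with 16 ≤ x ≤ 52−x ≤ 36 are chosen — 10 such pairs.
The remaining 6 elements (those with no distinct partner in range) can never complete a 52-sum, so the worst case takes all of them and one from each pair: 6 + 10 = 16.
By pigeonhole, the 17th integer has to be the second member of some pair, so 16 + 1 = 17.

17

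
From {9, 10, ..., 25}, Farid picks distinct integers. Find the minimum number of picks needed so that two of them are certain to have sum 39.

Two chosen integers sum to 39 exactly when both halves of some pair {x, 39−x} with 14 ≤ x ≤ 39−x ≤ 25 are chosen — 6 such pairs.
The remaining 5 elements (those with no distinct partner in range) can never complete a 39-sum, so the worst case takes all of them and one from each pair: 5 + 6 = 11.
The 12th integer has to be the second member of some pair, so 11 + 1 = 12.

12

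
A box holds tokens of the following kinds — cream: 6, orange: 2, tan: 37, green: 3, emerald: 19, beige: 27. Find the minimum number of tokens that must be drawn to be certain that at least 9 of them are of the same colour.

An adversary could hand out at most 8 tokens per colour (cream, orange, green run out sooner): 6 + 2 + 8 + 3 + 8 + 8 = 35 tokens and still no colour has 9.
One more token lands in a colour already at 8, so 36 draws are enough and 35 are not.

36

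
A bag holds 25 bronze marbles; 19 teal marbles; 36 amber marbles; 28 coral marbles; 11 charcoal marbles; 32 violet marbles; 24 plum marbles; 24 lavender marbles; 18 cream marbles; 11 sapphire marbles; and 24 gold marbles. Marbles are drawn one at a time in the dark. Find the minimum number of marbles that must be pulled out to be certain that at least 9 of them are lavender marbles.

237

In the worst case for collecting lavender marbles, every non-lavender marble comes out first.
There are 25 + 19 + 36 + 28 + 11 + 32 + 24 + 18 + 11 + 24 = 228 non-lavender marbles altogether.
After those, each further marble must be lavender, so 228 + 9 = 237 draws guarantee 9 lavender marbles.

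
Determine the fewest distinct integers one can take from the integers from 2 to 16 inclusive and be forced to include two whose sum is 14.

A set avoiding the sum 14 can contain at most one of each pair {x, 14−x}, plus the 5 elements whose complement lies outside the range or equal to its own complement.
The integers 7, …, 16 (10 of them) are such a set: any two sum to at least 7+8 = 15 > 14.
Any 11th integer completes one of the 5 pairs, so 11 choices force a sum of 14.

11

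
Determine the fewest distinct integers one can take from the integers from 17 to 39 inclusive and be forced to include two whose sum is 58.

14

Two chosen integers sum to 58 exactly when both halves of some pair {x, 58−x} with 19 ≤ x ≤ 58−x ≤ 39 are chosen — 10 such pairs.
The remaining 3 elements (those with no distinct partner in range) can never complete a 58-sum, so the worst case takes all of them and one from each pair: 3 + 10 = 13.
The 14th integer has to be the second member of some pair, so 13 + 1 = 14.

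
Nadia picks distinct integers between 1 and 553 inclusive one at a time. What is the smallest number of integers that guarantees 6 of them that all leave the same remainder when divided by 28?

141

Pigeonhole: the 28 residue classes mod 28 are the pigeonholes.
With 140 integers one could put 5 in each residue class and have no class reach 6.
The 141st integer pushes some class to 6, so 28·5 + 1 = 141.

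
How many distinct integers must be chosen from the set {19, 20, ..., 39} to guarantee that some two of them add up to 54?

Two chosen integers sum to 54 exactly when both halves of some pair {x, 54−x} with 19 ≤ x ≤ 54−x ≤ 35 are chosen — 8 such pairs.
The remaining 5 elements (those with no distinct partner in range) can never complete a 54-sum, so the worst case takes all of them and one from each pair: 5 + 8 = 13.
By pigeonhole, the 14th integer has to be the second member of some pair, so 13 + 1 = 14.

14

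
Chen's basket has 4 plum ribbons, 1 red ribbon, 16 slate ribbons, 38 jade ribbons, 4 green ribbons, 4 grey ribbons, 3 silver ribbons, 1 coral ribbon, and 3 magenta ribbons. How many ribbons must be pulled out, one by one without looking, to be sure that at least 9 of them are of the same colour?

37

An adversary could hand out at most 8 ribbons per colour (7 colours run out sooner): 4 + 1 + 8 + 8 + 4 + 4 + 3 + 1 + 3 = 36 ribbons and still no colour has 9.
By the pigeonhole principle, one more ribbon lands in a colour already at 8, so 37 draws are enough and 36 are not.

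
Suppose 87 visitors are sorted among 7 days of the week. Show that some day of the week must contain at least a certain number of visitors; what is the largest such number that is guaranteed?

13

The 7 days of the week are the holes and the 87 visitors are the pigeons.
If every day of the week held at most 12 visitors, the total would be at most 7 × 12 = 84, which is less than 87.
So some day of the week holds at least ⌈87/7⌉ = 13 visitors.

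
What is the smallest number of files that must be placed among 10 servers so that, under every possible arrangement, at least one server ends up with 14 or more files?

131

With 130 files one could put exactly 13 in each of the 10 servers, and no server would reach 14.
By the pigeonhole principle, one more file must land in a server that already has 13, giving it 14.
So 10 × 13 + 1 = 131 files are required.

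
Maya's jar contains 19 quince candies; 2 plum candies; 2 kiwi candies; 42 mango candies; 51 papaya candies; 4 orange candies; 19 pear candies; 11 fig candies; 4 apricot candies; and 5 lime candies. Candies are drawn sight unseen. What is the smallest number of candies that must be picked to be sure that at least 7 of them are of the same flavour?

Pigeonhole: put each drawn candy into a box by flavour. The largest draw with every box below 7 takes min(count, 6) from each flavour; flavours with fewer than 6 contribute all they have.
Σ min(cᵢ, 6) = 6 + 2 + 2 + 6 + 6 + 4 + 6 + 6 + 4 + 5 = 47.
Draw number 47 + 1 = 48 must push one box to 7.

48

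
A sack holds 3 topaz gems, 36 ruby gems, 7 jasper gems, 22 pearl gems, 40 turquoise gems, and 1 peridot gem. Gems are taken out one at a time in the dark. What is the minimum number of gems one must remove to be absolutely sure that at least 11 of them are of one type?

Pigeonhole: the 6 types are the holes; the gems drawn are the pigeons.
To avoid 11 of any one type, the worst case takes at most 10 of each type, or every gem of a type that has fewer than 10.
That gives 3 + 10 + 7 + 10 + 10 + 1 = 41 gems with no type reaching 11.
The next gem forces some type to 11, so 41 + 1 = 42.

42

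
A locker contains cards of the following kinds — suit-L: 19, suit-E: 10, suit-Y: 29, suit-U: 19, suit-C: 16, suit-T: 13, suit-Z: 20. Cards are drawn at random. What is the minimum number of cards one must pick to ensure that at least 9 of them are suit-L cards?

116

In the worst case for collecting suit-L cards, every non-suit-L card comes out first.
There are 10 + 29 + 19 + 16 + 13 + 20 = 107 non-suit-L cards altogether.
After those, each further card must be suit-L, so 107 + 9 = 116 draws guarantee 9 suit-L cards.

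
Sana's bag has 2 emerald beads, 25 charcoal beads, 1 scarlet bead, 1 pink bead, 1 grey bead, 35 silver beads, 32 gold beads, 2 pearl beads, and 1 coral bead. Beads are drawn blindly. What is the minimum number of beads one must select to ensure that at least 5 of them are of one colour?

An adversary could hand out at most 4 beads per colour (6 colours run out sooner): 2 + 4 + 1 + 1 + 1 + 4 + 4 + 2 + 1 = 20 beads and still no colour has 5.
One more bead lands in a colour already at 4, so 21 draws are enough and 20 are not.

21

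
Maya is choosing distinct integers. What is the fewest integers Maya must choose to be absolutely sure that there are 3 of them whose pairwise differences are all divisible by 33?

67

Integers whose pairwise differences are multiples of 33 are exactly those sharing a remainder mod 33. By pigeonhole, the 33 residue classes mod 33 are the pigeonholes.
With 66 integers one could put 2 in each residue class and have no class reach 3.
The 67th integer pushes some class to 3, so 33·2 + 1 = 67.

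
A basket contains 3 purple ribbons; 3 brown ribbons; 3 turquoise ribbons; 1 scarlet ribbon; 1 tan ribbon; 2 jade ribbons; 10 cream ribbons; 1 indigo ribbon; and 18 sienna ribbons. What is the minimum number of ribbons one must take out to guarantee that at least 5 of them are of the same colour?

23

An adversary could hand out at most 4 ribbons per colour (7 colours run out sooner): 3 + 3 + 3 + 1 + 1 + 2 + 4 + 1 + 4 = 22 ribbons and still no colour has 5.
One more ribbon lands in a colour already at 4, so 23 draws are enough and 22 are not.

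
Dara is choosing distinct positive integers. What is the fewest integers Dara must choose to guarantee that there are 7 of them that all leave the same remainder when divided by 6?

37

By the pigeonhole principle, the 6 residue classes mod 6 are the pigeonholes.
With 36 integers one could put 6 in each residue class and have no class reach 7.
The 37th integer pushes some class to 7, so 6·6 + 1 = 37.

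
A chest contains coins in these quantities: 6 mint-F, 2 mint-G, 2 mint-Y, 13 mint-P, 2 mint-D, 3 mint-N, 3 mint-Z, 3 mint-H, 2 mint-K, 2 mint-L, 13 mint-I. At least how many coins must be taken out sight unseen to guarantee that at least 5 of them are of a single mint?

32

The 11 mints are the holes; the coins drawn are the pigeons.
To avoid 5 of any one mint, the worst case takes at most 4 of each mint, or every coin of a mint that has fewer than 4.
That gives 4 + 2 + 2 + 4 + 2 + 3 + 3 + 3 + 2 + 2 + 4 = 31 coins with no mint reaching 5.
The next coin forces some mint to 5, so 31 + 1 = 32.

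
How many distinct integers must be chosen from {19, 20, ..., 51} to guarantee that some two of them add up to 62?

22

Two chosen integers sum to 62 exactly when both halves of some pair {x, 62−x} with 19 ≤ x ≤ 62−x ≤ 43 are chosen — 12 such pairs.
The remaining 9 elements (those with no distinct partner in range) can never complete a 62-sum, so the worst case takes all of them and one from each pair: 9 + 12 = 21.
By the pigeonhole principle, the 22nd integer has to be the second member of some pair, so 21 + 1 = 22.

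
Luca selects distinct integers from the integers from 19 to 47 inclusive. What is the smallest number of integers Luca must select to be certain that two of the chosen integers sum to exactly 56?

21

A set avoiding the sum 56 can contain at most one of each pair {x, 56−x}, plus the 11 elements whose complement lies outside the range or equal to its own complement.
The integers 28, …, 47 (20 of them) are such a set: any two sum to at least 28+29 = 57 > 56.
By pigeonhole, any 21st integer completes one of the 9 pairs, so 21 choices force a sum of 56.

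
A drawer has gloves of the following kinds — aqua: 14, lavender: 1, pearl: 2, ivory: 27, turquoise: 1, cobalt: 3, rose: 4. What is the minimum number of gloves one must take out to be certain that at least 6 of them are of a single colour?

22

The 7 colours are the holes; the gloves drawn are the pigeons.
To avoid 6 of any one colour, the worst case takes at most 5 of each colour, or every glove of a colour that has fewer than 5.
That gives 5 + 1 + 2 + 5 + 1 + 3 + 4 = 21 gloves with no colour reaching 6.
The next glove forces some colour to 6, so 21 + 1 = 22.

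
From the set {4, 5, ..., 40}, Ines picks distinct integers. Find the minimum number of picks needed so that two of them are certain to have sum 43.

20

Two chosen integers sum to 43 exactly when both halves of some pair {x, 43−x} with 4 ≤ x ≤ 43−x ≤ 39 are chosen — 18 such pairs.
The remaining 1 element (those with no distinct partner in range) can never complete a 43-sum, so the worst case takes all of them and one from each pair: 1 + 18 = 19.
The 20th integer has to be the second member of some pair, so 19 + 1 = 20.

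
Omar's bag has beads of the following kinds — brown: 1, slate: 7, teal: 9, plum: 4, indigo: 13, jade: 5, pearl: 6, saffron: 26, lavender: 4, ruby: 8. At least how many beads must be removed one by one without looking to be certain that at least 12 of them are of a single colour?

67

By the pigeonhole principle, the 10 colours are the holes; the beads drawn are the pigeons.
To avoid 12 of any one colour, the worst case takes at most 11 of each colour, or every bead of a colour that has fewer than 11.
That gives 1 + 7 + 9 + 4 + 11 + 5 + 6 + 11 + 4 + 8 = 66 beads with no colour reaching 12.
The next bead forces some colour to 12, so 66 + 1 = 67.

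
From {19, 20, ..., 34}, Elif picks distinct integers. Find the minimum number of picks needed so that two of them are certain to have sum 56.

Group the elements by complementary pair {x, 56−x}: {22,34}, {23,33}, {24,32}, …, giving 6 two-element pairs, the single value 28 (it cannot pair with itself since the integers are distinct), and 3 integers whose partner 56−x falls outside [19,34].
By the pigeonhole principle, treating each of those 10 groups as a pigeonhole, one can pick one integer per group — 10 integers — with no two summing to 56.
The 11th integer lands in an occupied pair, forcing a sum of 56.

11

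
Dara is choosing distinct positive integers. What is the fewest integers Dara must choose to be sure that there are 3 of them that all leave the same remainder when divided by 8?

By pigeonhole, the 8 residue classes mod 8 are the pigeonholes.
With 16 integers one could put 2 in each residue class and have no class reach 3.
The 17th integer pushes some class to 3, so 8·2 + 1 = 17.

17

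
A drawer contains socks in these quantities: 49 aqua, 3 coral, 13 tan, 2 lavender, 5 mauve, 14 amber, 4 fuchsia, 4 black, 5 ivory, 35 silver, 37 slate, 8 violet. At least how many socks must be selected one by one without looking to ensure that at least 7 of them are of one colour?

60

Put each drawn sock into a box by colour. The largest draw with every box below 7 takes min(count, 6) from each colour; colours with fewer than 6 contribute all they have.
Σ min(cᵢ, 6) = 6 + 3 + 6 + 2 + 5 + 6 + 4 + 4 + 5 + 6 + 6 + 6 = 59.
Draw number 59 + 1 = 60 must push one box to 7.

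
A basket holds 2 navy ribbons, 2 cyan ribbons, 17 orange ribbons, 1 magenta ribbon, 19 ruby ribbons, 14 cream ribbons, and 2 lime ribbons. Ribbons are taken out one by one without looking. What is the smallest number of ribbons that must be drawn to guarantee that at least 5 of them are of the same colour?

20

Put each drawn ribbon into a box by colour. The largest draw with every box below 5 takes min(count, 4) from each colour; colours with fewer than 4 contribute all they have.
Σ min(cᵢ, 4) = 2 + 2 + 4 + 1 + 4 + 4 + 2 = 19.
Draw number 19 + 1 = 20 must push one box to 5.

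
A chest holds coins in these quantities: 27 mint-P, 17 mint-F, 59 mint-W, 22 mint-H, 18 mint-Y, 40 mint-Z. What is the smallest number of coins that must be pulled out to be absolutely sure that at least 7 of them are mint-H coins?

168

In the worst case for collecting mint-H coins, every non-mint-H coin comes out first.
There are 27 + 17 + 59 + 18 + 40 = 161 non-mint-H coins altogether.
After those, each further coin must be mint-H, so 161 + 7 = 168 draws guarantee 7 mint-H coins.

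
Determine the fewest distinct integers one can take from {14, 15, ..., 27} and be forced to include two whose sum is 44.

A set avoiding the sum 44 can contain at most one of each pair {x, 44−x}, plus the 4 elements whose complement lies outside the range or equal to its own complement.
The integers 14, …, 22 (9 of them) are such a set: any two sum to at least 14+15 = 29 and at most 21+22 = 43 < 44.
Any 10th integer completes one of the 5 pairs, so 10 choices force a sum of 44.

10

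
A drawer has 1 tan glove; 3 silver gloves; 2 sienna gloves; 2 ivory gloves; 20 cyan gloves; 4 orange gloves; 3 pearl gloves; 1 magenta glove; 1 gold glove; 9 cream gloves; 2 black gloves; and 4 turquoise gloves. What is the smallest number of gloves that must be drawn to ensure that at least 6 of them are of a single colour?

34

By the pigeonhole principle, put each drawn glove into a box by colour. The largest draw with every box below 6 takes min(count, 5) from each colour; colours with fewer than 5 contribute all they have.
Σ min(cᵢ, 5) = 1 + 3 + 2 + 2 + 5 + 4 + 3 + 1 + 1 + 5 + 2 + 4 = 33.
Draw number 33 + 1 = 34 must push one box to 6.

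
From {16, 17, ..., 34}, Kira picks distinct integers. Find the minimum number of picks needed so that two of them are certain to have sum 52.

12

Group the elements by complementary pair {x, 52−x}: {18,34}, {19,33}, {20,32}, …, giving 8 two-element pairs; the single value 26 (it cannot pair with itself since the integers are distinct); and 2 integers whose partner 52−x falls outside [16,34].
Treating each of those 11 groups as a pigeonhole, one can pick one integer per group — 11 integers — with no two summing to 52.
The 12th integer lands in an occupied pair, forcing a sum of 52.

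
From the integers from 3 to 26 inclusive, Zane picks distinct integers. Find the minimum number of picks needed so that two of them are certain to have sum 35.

16

Two chosen integers sum to 35 exactly when both halves of some pair {x, 35−x} with 9 ≤ x ≤ 35−x ≤ 26 are chosen — 9 such pairs.
The remaining 6 elements (those with no distinct partner in range) can never complete a 35-sum, so the worst case takes all of them and one from each pair: 6 + 9 = 15.
By pigeonhole, the 16th integer has to be the second member of some pair, so 15 + 1 = 16.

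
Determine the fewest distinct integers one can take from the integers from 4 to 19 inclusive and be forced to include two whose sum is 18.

12

A set avoiding the sum 18 can contain at most one of each pair {x, 18−x}, plus the 6 elements whose complement lies outside the range or equal to its own complement.
The integers 9, …, 19 (11 of them) are such a set: any two sum to at least 9+10 = 19 > 18.
Pigeonhole: any 12th integer completes one of the 5 pairs, so 12 choices force a sum of 18.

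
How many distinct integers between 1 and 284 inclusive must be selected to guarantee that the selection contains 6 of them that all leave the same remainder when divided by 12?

By pigeonhole, the 12 residue classes mod 12 are the pigeonholes.
With 60 integers one could put 5 in each residue class and have no class reach 6.
The 61st integer pushes some class to 6, so 12·5 + 1 = 61.

61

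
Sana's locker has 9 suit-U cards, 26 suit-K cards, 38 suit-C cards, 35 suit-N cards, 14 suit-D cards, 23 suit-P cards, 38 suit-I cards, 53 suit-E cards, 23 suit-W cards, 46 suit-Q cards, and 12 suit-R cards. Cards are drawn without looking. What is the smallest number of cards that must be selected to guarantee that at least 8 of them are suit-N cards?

In the worst case for collecting suit-N cards, every non-suit-N card comes out first.
There are 9 + 26 + 38 + 14 + 23 + 38 + 53 + 23 + 46 + 12 = 282 non-suit-N cards altogether.
After those, each further card must be suit-N, so 282 + 8 = 290 draws guarantee 8 suit-N cards.

290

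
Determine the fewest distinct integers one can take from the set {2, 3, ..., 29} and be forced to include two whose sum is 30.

A set avoiding the sum 30 can contain at most one of each pair {x, 30−x}, plus the 2 elements whose complement lies outside the range or equal to its own complement.
The integers 15, …, 29 (15 of them) are such a set: any two sum to at least 15+16 = 31 > 30.
Any 16th integer completes one of the 13 pairs, so 16 choices force a sum of 30.

16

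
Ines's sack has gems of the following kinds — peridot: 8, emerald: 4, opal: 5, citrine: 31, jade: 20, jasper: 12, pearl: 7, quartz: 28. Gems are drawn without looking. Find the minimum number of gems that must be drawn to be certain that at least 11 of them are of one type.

Pigeonhole: the 8 types are the holes; the gems drawn are the pigeons.
To avoid 11 of any one type, the worst case takes at most 10 of each type, or every gem of a type that has fewer than 10.
That gives 8 + 4 + 5 + 10 + 10 + 10 + 7 + 10 = 64 gems with no type reaching 11.
The next gem forces some type to 11, so 64 + 1 = 65.

65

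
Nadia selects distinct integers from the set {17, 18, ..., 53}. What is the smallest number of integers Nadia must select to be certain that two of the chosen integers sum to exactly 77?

A set avoiding the sum 77 can contain at most one of each pair {x, 77−x}, plus the 7 elements whose complement lies outside the range.
The integers 17, …, 38 (22 of them) are such a set: any two sum to at least 17+18 = 35 and at most 37+38 = 75 < 77.
Pigeonhole: any 23rd integer completes one of the 15 pairs, so 23 choices force a sum of 77.

23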